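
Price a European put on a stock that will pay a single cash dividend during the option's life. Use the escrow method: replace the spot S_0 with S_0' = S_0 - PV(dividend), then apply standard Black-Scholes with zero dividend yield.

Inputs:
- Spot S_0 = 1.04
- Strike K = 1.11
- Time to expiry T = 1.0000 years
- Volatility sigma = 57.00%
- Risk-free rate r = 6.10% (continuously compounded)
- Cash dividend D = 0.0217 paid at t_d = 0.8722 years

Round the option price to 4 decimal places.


Answer: Price = 0.2442

Derivation:
PV(D) = D * exp(-r * t_d) = 0.0217 * 0.94818637 = 0.02057564
S_0' = S_0 - PV(D) = 1.0400 - 0.02057564 = 1.01942436
d1 = (ln(S_0'/K) + (r + sigma^2/2)*T) / (sigma*sqrt(T)) = 0.24268087
d2 = d1 - sigma*sqrt(T) = -0.32731913
exp(-rT) = 0.94082324
N(-d1) = 0.40412631; N(-d2) = 0.62828674
P = K * exp(-rT) * N(-d2) - S_0' * N(-d1) = 1.1100 * 0.94082324 * 0.62828674 - 1.01942436 * 0.40412631 = 0.2442


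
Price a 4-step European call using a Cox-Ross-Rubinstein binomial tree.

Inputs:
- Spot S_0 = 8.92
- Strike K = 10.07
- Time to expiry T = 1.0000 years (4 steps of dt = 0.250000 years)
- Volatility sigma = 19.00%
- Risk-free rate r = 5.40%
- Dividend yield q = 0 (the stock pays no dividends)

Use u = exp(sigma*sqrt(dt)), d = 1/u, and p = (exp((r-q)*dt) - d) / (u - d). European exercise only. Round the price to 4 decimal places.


dt = T/N = 0.250000
u = exp(sigma*sqrt(dt)) = 1.099659; d = 1/u = 0.909373
p = (exp((r-q)*dt) - d) / (u - d) = 0.547695
Discount per step: exp(-r*dt) = 0.986591
Stock lattice S(k, i) with i counting down-moves:
  k=0: S(0,0) = 8.9200
  k=1: S(1,0) = 9.8090; S(1,1) = 8.1116
  k=2: S(2,0) = 10.7865; S(2,1) = 8.9200; S(2,2) = 7.3765
  k=3: S(3,0) = 11.8615; S(3,1) = 9.8090; S(3,2) = 8.1116; S(3,3) = 6.7080
  k=4: S(4,0) = 13.0436; S(4,1) = 10.7865; S(4,2) = 8.9200; S(4,3) = 7.3765; S(4,4) = 6.1000
Terminal payoffs V(N, i) = max(S_T - K, 0):
  V(4,0) = 2.973579; V(4,1) = 0.716506; V(4,2) = 0.000000; V(4,3) = 0.000000; V(4,4) = 0.000000
Backward induction: V(k, i) = exp(-r*dt) * [p * V(k+1, i) + (1-p) * V(k+1, i+1)].
  V(3,0) = exp(-r*dt) * [p*2.973579 + (1-p)*0.716506] = 1.926509
  V(3,1) = exp(-r*dt) * [p*0.716506 + (1-p)*0.000000] = 0.387165
  V(3,2) = exp(-r*dt) * [p*0.000000 + (1-p)*0.000000] = 0.000000
  V(3,3) = exp(-r*dt) * [p*0.000000 + (1-p)*0.000000] = 0.000000
  V(2,0) = exp(-r*dt) * [p*1.926509 + (1-p)*0.387165] = 1.213759
  V(2,1) = exp(-r*dt) * [p*0.387165 + (1-p)*0.000000] = 0.209205
  V(2,2) = exp(-r*dt) * [p*0.000000 + (1-p)*0.000000] = 0.000000
  V(1,0) = exp(-r*dt) * [p*1.213759 + (1-p)*0.209205] = 0.749211
  V(1,1) = exp(-r*dt) * [p*0.209205 + (1-p)*0.000000] = 0.113044
  V(0,0) = exp(-r*dt) * [p*0.749211 + (1-p)*0.113044] = 0.455281

Answer: Price = V(0,0) = 0.4553


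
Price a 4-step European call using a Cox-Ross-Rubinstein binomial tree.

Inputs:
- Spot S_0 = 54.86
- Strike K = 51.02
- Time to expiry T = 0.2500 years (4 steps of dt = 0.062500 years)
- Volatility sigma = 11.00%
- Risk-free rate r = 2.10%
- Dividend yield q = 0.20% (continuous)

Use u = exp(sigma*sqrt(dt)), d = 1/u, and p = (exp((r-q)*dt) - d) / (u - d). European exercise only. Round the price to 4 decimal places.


Answer: Price = V(0,0) = 4.1831

Derivation:
dt = T/N = 0.062500
u = exp(sigma*sqrt(dt)) = 1.027882; d = 1/u = 0.972875
p = (exp((r-q)*dt) - d) / (u - d) = 0.514726
Discount per step: exp(-r*dt) = 0.998688
Stock lattice S(k, i) with i counting down-moves:
  k=0: S(0,0) = 54.8600
  k=1: S(1,0) = 56.3896; S(1,1) = 53.3719
  k=2: S(2,0) = 57.9618; S(2,1) = 54.8600; S(2,2) = 51.9242
  k=3: S(3,0) = 59.5779; S(3,1) = 56.3896; S(3,2) = 53.3719; S(3,3) = 50.5157
  k=4: S(4,0) = 61.2390; S(4,1) = 57.9618; S(4,2) = 54.8600; S(4,3) = 51.9242; S(4,4) = 49.1455
Terminal payoffs V(N, i) = max(S_T - K, 0):
  V(4,0) = 10.219015; V(4,1) = 6.941818; V(4,2) = 3.840000; V(4,3) = 0.904175; V(4,4) = 0.000000
Backward induction: V(k, i) = exp(-r*dt) * [p * V(k+1, i) + (1-p) * V(k+1, i+1)].
  V(3,0) = exp(-r*dt) * [p*10.219015 + (1-p)*6.941818] = 8.617360
  V(3,1) = exp(-r*dt) * [p*6.941818 + (1-p)*3.840000] = 5.429457
  V(3,2) = exp(-r*dt) * [p*3.840000 + (1-p)*0.904175] = 2.412154
  V(3,3) = exp(-r*dt) * [p*0.904175 + (1-p)*0.000000] = 0.464792
  V(2,0) = exp(-r*dt) * [p*8.617360 + (1-p)*5.429457] = 7.061081
  V(2,1) = exp(-r*dt) * [p*5.429457 + (1-p)*2.412154] = 3.960039
  V(2,2) = exp(-r*dt) * [p*2.412154 + (1-p)*0.464792] = 1.465226
  V(1,0) = exp(-r*dt) * [p*7.061081 + (1-p)*3.960039] = 5.548940
  V(1,1) = exp(-r*dt) * [p*3.960039 + (1-p)*1.465226] = 2.745766
  V(0,0) = exp(-r*dt) * [p*5.548940 + (1-p)*2.745766] = 4.183140


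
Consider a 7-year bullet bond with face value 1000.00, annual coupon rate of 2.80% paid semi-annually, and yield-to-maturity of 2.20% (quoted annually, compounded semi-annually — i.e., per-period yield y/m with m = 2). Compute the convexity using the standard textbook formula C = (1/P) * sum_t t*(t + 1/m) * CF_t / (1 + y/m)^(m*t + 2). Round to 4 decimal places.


Coupon per period c = face * coupon_rate / m = 14.000000
Periods per year m = 2; per-period yield y/m = 0.011000
Number of cashflows N = 14
Cashflows (t years, CF_t, discount factor 1/(1+y/m)^(m*t), PV):
  t = 0.5000: CF_t = 14.000000, DF = 0.989120, PV = 13.847676
  t = 1.0000: CF_t = 14.000000, DF = 0.978358, PV = 13.697008
  t = 1.5000: CF_t = 14.000000, DF = 0.967713, PV = 13.547981
  t = 2.0000: CF_t = 14.000000, DF = 0.957184, PV = 13.400574
  t = 2.5000: CF_t = 14.000000, DF = 0.946769, PV = 13.254772
  t = 3.0000: CF_t = 14.000000, DF = 0.936468, PV = 13.110556
  t = 3.5000: CF_t = 14.000000, DF = 0.926279, PV = 12.967909
  t = 4.0000: CF_t = 14.000000, DF = 0.916201, PV = 12.826814
  t = 4.5000: CF_t = 14.000000, DF = 0.906232, PV = 12.687254
  t = 5.0000: CF_t = 14.000000, DF = 0.896372, PV = 12.549213
  t = 5.5000: CF_t = 14.000000, DF = 0.886620, PV = 12.412673
  t = 6.0000: CF_t = 14.000000, DF = 0.876973, PV = 12.277619
  t = 6.5000: CF_t = 14.000000, DF = 0.867431, PV = 12.144035
  t = 7.0000: CF_t = 1014.000000, DF = 0.857993, PV = 870.005056
Price P = sum_t PV_t = 1038.729140
Convexity numerator sum_t t*(t + 1/m) * CF_t / (1+y/m)^(m*t + 2):
  t = 0.5000: term = 6.773990
  t = 1.0000: term = 20.100862
  t = 1.5000: term = 39.764316
  t = 2.0000: term = 65.552779
  t = 2.5000: term = 97.259316
  t = 3.0000: term = 134.681545
  t = 3.5000: term = 177.621556
  t = 4.0000: term = 225.885828
  t = 4.5000: term = 279.285149
  t = 5.0000: term = 337.634535
  t = 5.5000: term = 400.753158
  t = 6.0000: term = 468.464261
  t = 6.5000: term = 540.595092
  t = 7.0000: term = 44686.749868
Convexity = (1/P) * sum = 47481.122255 / 1038.729140 = 45.710783

Answer: Convexity = 45.7108


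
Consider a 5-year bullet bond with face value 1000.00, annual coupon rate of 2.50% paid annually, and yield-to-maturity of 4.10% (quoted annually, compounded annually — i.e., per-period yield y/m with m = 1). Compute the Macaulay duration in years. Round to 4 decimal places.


Coupon per period c = face * coupon_rate / m = 25.000000
Periods per year m = 1; per-period yield y/m = 0.041000
Number of cashflows N = 5
Cashflows (t years, CF_t, discount factor 1/(1+y/m)^(m*t), PV):
  t = 1.0000: CF_t = 25.000000, DF = 0.960615, PV = 24.015370
  t = 2.0000: CF_t = 25.000000, DF = 0.922781, PV = 23.069520
  t = 3.0000: CF_t = 25.000000, DF = 0.886437, PV = 22.160922
  t = 4.0000: CF_t = 25.000000, DF = 0.851524, PV = 21.288109
  t = 5.0000: CF_t = 1025.000000, DF = 0.817987, PV = 838.436580
Price P = sum_t PV_t = 928.970500
Macaulay numerator sum_t t * PV_t:
  t * PV_t at t = 1.0000: 24.015370
  t * PV_t at t = 2.0000: 46.139039
  t * PV_t at t = 3.0000: 66.482765
  t * PV_t at t = 4.0000: 85.152437
  t * PV_t at t = 5.0000: 4192.182900
Macaulay duration D = (sum_t t * PV_t) / P = 4413.972511 / 928.970500 = 4.751467

Answer: Macaulay duration = 4.7515 years


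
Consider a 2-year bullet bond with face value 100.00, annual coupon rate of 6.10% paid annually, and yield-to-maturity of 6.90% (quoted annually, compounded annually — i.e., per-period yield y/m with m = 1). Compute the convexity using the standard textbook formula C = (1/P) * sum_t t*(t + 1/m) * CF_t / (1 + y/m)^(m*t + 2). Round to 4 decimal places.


Answer: Convexity = 5.0478

Derivation:
Coupon per period c = face * coupon_rate / m = 6.100000
Periods per year m = 1; per-period yield y/m = 0.069000
Number of cashflows N = 2
Cashflows (t years, CF_t, discount factor 1/(1+y/m)^(m*t), PV):
  t = 1.0000: CF_t = 6.100000, DF = 0.935454, PV = 5.706268
  t = 2.0000: CF_t = 106.100000, DF = 0.875074, PV = 92.845311
Price P = sum_t PV_t = 98.551578
Convexity numerator sum_t t*(t + 1/m) * CF_t / (1+y/m)^(m*t + 2):
  t = 1.0000: term = 9.986808
  t = 2.0000: term = 487.478890
Convexity = (1/P) * sum = 497.465698 / 98.551578 = 5.047770


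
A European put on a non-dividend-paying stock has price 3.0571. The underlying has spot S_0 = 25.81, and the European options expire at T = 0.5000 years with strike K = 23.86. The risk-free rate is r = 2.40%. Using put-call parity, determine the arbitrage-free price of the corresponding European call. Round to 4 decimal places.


Answer: Call price = 5.2917

Derivation:
Put-call parity: C - P = S_0 * exp(-qT) - K * exp(-rT).
S_0 * exp(-qT) = 25.8100 * 1.00000000 = 25.81000000
K * exp(-rT) = 23.8600 * 0.98807171 = 23.57539107
C = P + S*exp(-qT) - K*exp(-rT)
C = 3.0571 + 25.81000000 - 23.57539107 = 5.2917


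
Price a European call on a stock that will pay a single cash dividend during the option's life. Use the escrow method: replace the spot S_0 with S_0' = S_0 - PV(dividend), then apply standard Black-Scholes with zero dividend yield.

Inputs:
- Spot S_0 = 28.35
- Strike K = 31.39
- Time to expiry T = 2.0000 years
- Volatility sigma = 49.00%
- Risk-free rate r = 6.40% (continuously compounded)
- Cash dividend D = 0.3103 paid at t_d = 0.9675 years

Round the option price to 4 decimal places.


PV(D) = D * exp(-r * t_d) = 0.3103 * 0.93995808 = 0.29166899
S_0' = S_0 - PV(D) = 28.3500 - 0.29166899 = 28.05833101
d1 = (ln(S_0'/K) + (r + sigma^2/2)*T) / (sigma*sqrt(T)) = 0.36927746
d2 = d1 - sigma*sqrt(T) = -0.32368719
exp(-rT) = 0.87985338
N(d1) = 0.64403954; N(d2) = 0.37308744
C = S_0' * N(d1) - K * exp(-rT) * N(d2) = 28.05833101 * 0.64403954 - 31.3900 * 0.87985338 * 0.37308744 = 7.7665

Answer: Price = 7.7665


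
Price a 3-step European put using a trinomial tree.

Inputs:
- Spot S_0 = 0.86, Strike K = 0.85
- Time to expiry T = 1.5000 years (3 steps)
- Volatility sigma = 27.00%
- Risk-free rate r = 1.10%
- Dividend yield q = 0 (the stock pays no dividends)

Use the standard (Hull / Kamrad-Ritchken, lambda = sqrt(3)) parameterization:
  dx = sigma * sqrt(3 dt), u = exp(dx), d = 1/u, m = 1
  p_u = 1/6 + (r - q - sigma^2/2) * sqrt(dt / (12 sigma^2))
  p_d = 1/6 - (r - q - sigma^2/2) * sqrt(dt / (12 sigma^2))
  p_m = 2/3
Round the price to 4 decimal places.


Answer: Price = V(0,0) = 0.0911

Derivation:
dt = T/N = 0.500000; dx = sigma*sqrt(3*dt) = 0.330681
u = exp(dx) = 1.391916; d = 1/u = 0.718434
p_u = 0.147426, p_m = 0.666667, p_d = 0.185907
Discount per step: exp(-r*dt) = 0.994515
Stock lattice S(k, j) with j the centered position index:
  k=0: S(0,+0) = 0.8600
  k=1: S(1,-1) = 0.6179; S(1,+0) = 0.8600; S(1,+1) = 1.1970
  k=2: S(2,-2) = 0.4439; S(2,-1) = 0.6179; S(2,+0) = 0.8600; S(2,+1) = 1.1970; S(2,+2) = 1.6662
  k=3: S(3,-3) = 0.3189; S(3,-2) = 0.4439; S(3,-1) = 0.6179; S(3,+0) = 0.8600; S(3,+1) = 1.1970; S(3,+2) = 1.6662; S(3,+3) = 2.3192
Terminal payoffs V(N, j) = max(K - S_T, 0):
  V(3,-3) = 0.531096; V(3,-2) = 0.406113; V(3,-1) = 0.232147; V(3,+0) = 0.000000; V(3,+1) = 0.000000; V(3,+2) = 0.000000; V(3,+3) = 0.000000
Backward induction: V(k, j) = exp(-r*dt) * [p_u * V(k+1, j+1) + p_m * V(k+1, j) + p_d * V(k+1, j-1)]
  V(2,-2) = exp(-r*dt) * [p_u*0.232147 + p_m*0.406113 + p_d*0.531096] = 0.401487
  V(2,-1) = exp(-r*dt) * [p_u*0.000000 + p_m*0.232147 + p_d*0.406113] = 0.229001
  V(2,+0) = exp(-r*dt) * [p_u*0.000000 + p_m*0.000000 + p_d*0.232147] = 0.042921
  V(2,+1) = exp(-r*dt) * [p_u*0.000000 + p_m*0.000000 + p_d*0.000000] = 0.000000
  V(2,+2) = exp(-r*dt) * [p_u*0.000000 + p_m*0.000000 + p_d*0.000000] = 0.000000
  V(1,-1) = exp(-r*dt) * [p_u*0.042921 + p_m*0.229001 + p_d*0.401487] = 0.232353
  V(1,+0) = exp(-r*dt) * [p_u*0.000000 + p_m*0.042921 + p_d*0.229001] = 0.070796
  V(1,+1) = exp(-r*dt) * [p_u*0.000000 + p_m*0.000000 + p_d*0.042921] = 0.007936
  V(0,+0) = exp(-r*dt) * [p_u*0.007936 + p_m*0.070796 + p_d*0.232353] = 0.091061


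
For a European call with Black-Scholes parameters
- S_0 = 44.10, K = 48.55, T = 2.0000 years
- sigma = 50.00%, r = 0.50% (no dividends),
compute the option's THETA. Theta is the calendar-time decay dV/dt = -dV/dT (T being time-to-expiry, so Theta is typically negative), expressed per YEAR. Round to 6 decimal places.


d1 = 0.2317409366; d2 = -0.4753658446
phi(d1) = 0.3883724551; exp(-qT) = 1.0000000000; exp(-rT) = 0.9900498337
Theta = -S*exp(-qT)*phi(d1)*sigma/(2*sqrt(T)) - r*K*exp(-rT)*N(d2) + q*S*exp(-qT)*N(d1)
N(d1) = 0.5916303830; N(d2) = 0.3172631174; sqrt(T) = 1.4142135624
Term 1 = -44.1000 * 1.0000000000 * 0.3883724551 * 0.5000 / (2 * 1.4142135624) = -3.0276942828
Term 2 = -0.0050 * 48.5500 * 0.9900498337 * 0.3172631174 = -0.0762493035
Term 3 = 0 (no dividend yield, q = 0)
Theta = -3.0276942828 + (-0.0762493035) + (0.0000000000) = -3.103944

Answer: Theta = -3.103944


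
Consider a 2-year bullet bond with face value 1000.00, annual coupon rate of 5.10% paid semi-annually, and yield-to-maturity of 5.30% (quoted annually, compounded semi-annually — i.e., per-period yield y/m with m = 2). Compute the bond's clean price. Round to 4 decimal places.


Answer: Price = 996.2516

Derivation:
Coupon per period c = face * coupon_rate / m = 25.500000
Periods per year m = 2; per-period yield y/m = 0.026500
Number of cashflows N = 4
Cashflows (t years, CF_t, discount factor 1/(1+y/m)^(m*t), PV):
  t = 0.5000: CF_t = 25.500000, DF = 0.974184, PV = 24.841695
  t = 1.0000: CF_t = 25.500000, DF = 0.949035, PV = 24.200385
  t = 1.5000: CF_t = 25.500000, DF = 0.924535, PV = 23.575631
  t = 2.0000: CF_t = 1025.500000, DF = 0.900667, PV = 923.633869
Price P = sum_t PV_t = 996.251580


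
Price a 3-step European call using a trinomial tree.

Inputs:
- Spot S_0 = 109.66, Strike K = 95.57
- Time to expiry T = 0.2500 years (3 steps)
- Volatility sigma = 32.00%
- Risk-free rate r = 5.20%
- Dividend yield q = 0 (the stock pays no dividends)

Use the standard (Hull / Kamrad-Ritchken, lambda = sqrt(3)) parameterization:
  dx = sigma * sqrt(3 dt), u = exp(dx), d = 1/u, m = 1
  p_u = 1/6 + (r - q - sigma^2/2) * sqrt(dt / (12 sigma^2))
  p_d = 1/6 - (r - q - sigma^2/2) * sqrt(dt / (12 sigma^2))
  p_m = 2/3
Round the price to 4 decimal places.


Answer: Price = V(0,0) = 16.8169

Derivation:
dt = T/N = 0.083333; dx = sigma*sqrt(3*dt) = 0.160000
u = exp(dx) = 1.173511; d = 1/u = 0.852144
p_u = 0.166875, p_m = 0.666667, p_d = 0.166458
Discount per step: exp(-r*dt) = 0.995676
Stock lattice S(k, j) with j the centered position index:
  k=0: S(0,+0) = 109.6600
  k=1: S(1,-1) = 93.4461; S(1,+0) = 109.6600; S(1,+1) = 128.6872
  k=2: S(2,-2) = 79.6295; S(2,-1) = 93.4461; S(2,+0) = 109.6600; S(2,+1) = 128.6872; S(2,+2) = 151.0158
  k=3: S(3,-3) = 67.8558; S(3,-2) = 79.6295; S(3,-1) = 93.4461; S(3,+0) = 109.6600; S(3,+1) = 128.6872; S(3,+2) = 151.0158; S(3,+3) = 177.2187
Terminal payoffs V(N, j) = max(S_T - K, 0):
  V(3,-3) = 0.000000; V(3,-2) = 0.000000; V(3,-1) = 0.000000; V(3,+0) = 14.090000; V(3,+1) = 33.117202; V(3,+2) = 55.445831; V(3,+3) = 81.648719
Backward induction: V(k, j) = exp(-r*dt) * [p_u * V(k+1, j+1) + p_m * V(k+1, j) + p_d * V(k+1, j-1)]
  V(2,-2) = exp(-r*dt) * [p_u*0.000000 + p_m*0.000000 + p_d*0.000000] = 0.000000
  V(2,-1) = exp(-r*dt) * [p_u*14.090000 + p_m*0.000000 + p_d*0.000000] = 2.341102
  V(2,+0) = exp(-r*dt) * [p_u*33.117202 + p_m*14.090000 + p_d*0.000000] = 14.855254
  V(2,+1) = exp(-r*dt) * [p_u*55.445831 + p_m*33.117202 + p_d*14.090000] = 33.530442
  V(2,+2) = exp(-r*dt) * [p_u*81.648719 + p_m*55.445831 + p_d*33.117202] = 55.859070
  V(1,-1) = exp(-r*dt) * [p_u*14.855254 + p_m*2.341102 + p_d*0.000000] = 4.022238
  V(1,+0) = exp(-r*dt) * [p_u*33.530442 + p_m*14.855254 + p_d*2.341102] = 15.819889
  V(1,+1) = exp(-r*dt) * [p_u*55.859070 + p_m*33.530442 + p_d*14.855254] = 34.000237
  V(0,+0) = exp(-r*dt) * [p_u*34.000237 + p_m*15.819889 + p_d*4.022238] = 16.816886


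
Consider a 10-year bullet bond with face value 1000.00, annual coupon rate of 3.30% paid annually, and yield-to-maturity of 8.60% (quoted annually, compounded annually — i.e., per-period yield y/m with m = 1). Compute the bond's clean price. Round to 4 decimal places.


Coupon per period c = face * coupon_rate / m = 33.000000
Periods per year m = 1; per-period yield y/m = 0.086000
Number of cashflows N = 10
Cashflows (t years, CF_t, discount factor 1/(1+y/m)^(m*t), PV):
  t = 1.0000: CF_t = 33.000000, DF = 0.920810, PV = 30.386740
  t = 2.0000: CF_t = 33.000000, DF = 0.847892, PV = 27.980424
  t = 3.0000: CF_t = 33.000000, DF = 0.780747, PV = 25.764663
  t = 4.0000: CF_t = 33.000000, DF = 0.718920, PV = 23.724367
  t = 5.0000: CF_t = 33.000000, DF = 0.661989, PV = 21.845642
  t = 6.0000: CF_t = 33.000000, DF = 0.609566, PV = 20.115693
  t = 7.0000: CF_t = 33.000000, DF = 0.561295, PV = 18.522737
  t = 8.0000: CF_t = 33.000000, DF = 0.516846, PV = 17.055927
  t = 9.0000: CF_t = 33.000000, DF = 0.475917, PV = 15.705274
  t = 10.0000: CF_t = 1033.000000, DF = 0.438230, PV = 452.691218
Price P = sum_t PV_t = 653.792685

Answer: Price = 653.7927


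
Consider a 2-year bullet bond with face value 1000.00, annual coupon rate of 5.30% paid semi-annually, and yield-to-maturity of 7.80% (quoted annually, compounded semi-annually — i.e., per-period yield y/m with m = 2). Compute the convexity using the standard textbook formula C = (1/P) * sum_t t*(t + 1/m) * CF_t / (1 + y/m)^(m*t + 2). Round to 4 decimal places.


Answer: Convexity = 4.3911

Derivation:
Coupon per period c = face * coupon_rate / m = 26.500000
Periods per year m = 2; per-period yield y/m = 0.039000
Number of cashflows N = 4
Cashflows (t years, CF_t, discount factor 1/(1+y/m)^(m*t), PV):
  t = 0.5000: CF_t = 26.500000, DF = 0.962464, PV = 25.505294
  t = 1.0000: CF_t = 26.500000, DF = 0.926337, PV = 24.547924
  t = 1.5000: CF_t = 26.500000, DF = 0.891566, PV = 23.626491
  t = 2.0000: CF_t = 1026.500000, DF = 0.858100, PV = 880.839463
Price P = sum_t PV_t = 954.519172
Convexity numerator sum_t t*(t + 1/m) * CF_t / (1+y/m)^(m*t + 2):
  t = 0.5000: term = 11.813246
  t = 1.0000: term = 34.109468
  t = 1.5000: term = 65.658263
  t = 2.0000: term = 4079.769930
Convexity = (1/P) * sum = 4191.350907 / 954.519172 = 4.391060


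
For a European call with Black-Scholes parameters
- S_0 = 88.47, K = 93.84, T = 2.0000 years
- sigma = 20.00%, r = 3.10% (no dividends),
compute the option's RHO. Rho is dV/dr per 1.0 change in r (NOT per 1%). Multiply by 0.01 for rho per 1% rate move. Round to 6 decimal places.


d1 = 0.1522836023; d2 = -0.1305591101
phi(d1) = 0.3943432007; exp(-qT) = 1.0000000000; exp(-rT) = 0.9398828868
N(d2) = 0.4480620456
Rho = K*T*exp(-rT)*N(d2) = 93.8400 * 2.0000 * 0.9398828868 * 0.4480620456 = 79.036899

Answer: Rho = 79.036899


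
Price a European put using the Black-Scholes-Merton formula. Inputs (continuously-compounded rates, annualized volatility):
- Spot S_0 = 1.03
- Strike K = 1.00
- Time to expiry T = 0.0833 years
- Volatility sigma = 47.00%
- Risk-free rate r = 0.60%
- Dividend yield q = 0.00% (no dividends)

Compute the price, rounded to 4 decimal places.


d1 = (ln(S/K) + (r - q + 0.5*sigma^2) * T) / (sigma * sqrt(T)) = 0.28941420
d2 = d1 - sigma * sqrt(T) = 0.15376403
exp(-rT) = 0.99950032; exp(-qT) = 1.00000000
P = K * exp(-rT) * N(-d2) - S_0 * exp(-qT) * N(-d1)
N(-d1) = 0.38613221; N(-d2) = 0.43889790
P = 1.0000 * 0.99950032 * 0.43889790 - 1.0300 * 1.00000000 * 0.38613221 = 0.0410

Answer: Price = 0.0410


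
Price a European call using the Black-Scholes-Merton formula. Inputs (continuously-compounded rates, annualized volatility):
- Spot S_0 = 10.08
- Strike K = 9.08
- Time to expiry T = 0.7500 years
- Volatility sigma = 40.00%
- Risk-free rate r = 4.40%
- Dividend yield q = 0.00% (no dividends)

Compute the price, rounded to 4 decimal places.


d1 = (ln(S/K) + (r - q + 0.5*sigma^2) * T) / (sigma * sqrt(T)) = 0.57007297
d2 = d1 - sigma * sqrt(T) = 0.22366281
exp(-rT) = 0.96753856; exp(-qT) = 1.00000000
C = S_0 * exp(-qT) * N(d1) - K * exp(-rT) * N(d2)
N(d1) = 0.71568590; N(d2) = 0.58849016
C = 10.0800 * 1.00000000 * 0.71568590 - 9.0800 * 0.96753856 * 0.58849016 = 2.0441

Answer: Price = 2.0441


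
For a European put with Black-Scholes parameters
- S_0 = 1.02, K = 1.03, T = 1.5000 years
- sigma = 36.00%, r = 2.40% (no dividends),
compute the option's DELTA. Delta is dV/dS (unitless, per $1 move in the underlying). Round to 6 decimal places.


Answer: Delta = -0.389748

Derivation:
d1 = 0.2799762808; d2 = -0.1609318729
phi(d1) = 0.3836088397; exp(-qT) = 1.0000000000; exp(-rT) = 0.9646402935
N(-d1) = 0.3897478513
Delta = -exp(-qT) * N(-d1) = -1.0000000000 * 0.3897478513 = -0.389748


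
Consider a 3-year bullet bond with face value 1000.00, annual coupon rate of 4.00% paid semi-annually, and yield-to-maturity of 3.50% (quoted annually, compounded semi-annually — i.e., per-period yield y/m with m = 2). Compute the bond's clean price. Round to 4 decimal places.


Answer: Price = 1014.1225

Derivation:
Coupon per period c = face * coupon_rate / m = 20.000000
Periods per year m = 2; per-period yield y/m = 0.017500
Number of cashflows N = 6
Cashflows (t years, CF_t, discount factor 1/(1+y/m)^(m*t), PV):
  t = 0.5000: CF_t = 20.000000, DF = 0.982801, PV = 19.656020
  t = 1.0000: CF_t = 20.000000, DF = 0.965898, PV = 19.317955
  t = 1.5000: CF_t = 20.000000, DF = 0.949285, PV = 18.985706
  t = 2.0000: CF_t = 20.000000, DF = 0.932959, PV = 18.659170
  t = 2.5000: CF_t = 20.000000, DF = 0.916913, PV = 18.338251
  t = 3.0000: CF_t = 1020.000000, DF = 0.901143, PV = 919.165393
Price P = sum_t PV_t = 1014.122494


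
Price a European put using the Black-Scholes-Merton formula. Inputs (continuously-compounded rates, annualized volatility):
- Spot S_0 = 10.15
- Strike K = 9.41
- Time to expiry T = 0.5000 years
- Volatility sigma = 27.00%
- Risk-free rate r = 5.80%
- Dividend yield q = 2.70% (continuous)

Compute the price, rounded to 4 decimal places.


Answer: Price = 0.3732

Derivation:
d1 = (ln(S/K) + (r - q + 0.5*sigma^2) * T) / (sigma * sqrt(T)) = 0.57315327
d2 = d1 - sigma * sqrt(T) = 0.38223444
exp(-rT) = 0.97141646; exp(-qT) = 0.98659072
P = K * exp(-rT) * N(-d2) - S_0 * exp(-qT) * N(-d1)
N(-d1) = 0.28327046; N(-d2) = 0.35114374
P = 9.4100 * 0.97141646 * 0.35114374 - 10.1500 * 0.98659072 * 0.28327046 = 0.3732


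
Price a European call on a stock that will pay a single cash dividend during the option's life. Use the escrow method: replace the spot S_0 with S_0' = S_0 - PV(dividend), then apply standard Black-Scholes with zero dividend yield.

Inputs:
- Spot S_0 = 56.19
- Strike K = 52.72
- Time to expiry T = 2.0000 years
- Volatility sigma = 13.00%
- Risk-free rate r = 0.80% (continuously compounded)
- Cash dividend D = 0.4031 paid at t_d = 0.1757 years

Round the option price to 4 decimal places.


Answer: Price = 6.1972

Derivation:
PV(D) = D * exp(-r * t_d) = 0.4031 * 0.99859539 = 0.40253380
S_0' = S_0 - PV(D) = 56.1900 - 0.40253380 = 55.78746620
d1 = (ln(S_0'/K) + (r + sigma^2/2)*T) / (sigma*sqrt(T)) = 0.48656743
d2 = d1 - sigma*sqrt(T) = 0.30271967
exp(-rT) = 0.98412732
N(d1) = 0.68671755; N(d2) = 0.61894825
C = S_0' * N(d1) - K * exp(-rT) * N(d2) = 55.78746620 * 0.68671755 - 52.7200 * 0.98412732 * 0.61894825 = 6.1972


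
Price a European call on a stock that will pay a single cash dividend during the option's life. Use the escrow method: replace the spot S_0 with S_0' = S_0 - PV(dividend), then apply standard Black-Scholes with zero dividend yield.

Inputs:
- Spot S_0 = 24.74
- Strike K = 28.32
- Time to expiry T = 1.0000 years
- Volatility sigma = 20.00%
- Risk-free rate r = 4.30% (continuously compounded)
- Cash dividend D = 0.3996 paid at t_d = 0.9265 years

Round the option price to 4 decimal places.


Answer: Price = 0.9540

Derivation:
PV(D) = D * exp(-r * t_d) = 0.3996 * 0.96094366 = 0.38399309
S_0' = S_0 - PV(D) = 24.7400 - 0.38399309 = 24.35600691
d1 = (ln(S_0'/K) + (r + sigma^2/2)*T) / (sigma*sqrt(T)) = -0.43894880
d2 = d1 - sigma*sqrt(T) = -0.63894880
exp(-rT) = 0.95791139
N(d1) = 0.33034932; N(d2) = 0.26142812
C = S_0' * N(d1) - K * exp(-rT) * N(d2) = 24.35600691 * 0.33034932 - 28.3200 * 0.95791139 * 0.26142812 = 0.9540


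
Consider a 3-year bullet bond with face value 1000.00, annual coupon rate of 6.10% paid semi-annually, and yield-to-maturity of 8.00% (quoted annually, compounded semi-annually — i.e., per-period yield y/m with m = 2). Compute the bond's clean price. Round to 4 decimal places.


Answer: Price = 950.1997

Derivation:
Coupon per period c = face * coupon_rate / m = 30.500000
Periods per year m = 2; per-period yield y/m = 0.040000
Number of cashflows N = 6
Cashflows (t years, CF_t, discount factor 1/(1+y/m)^(m*t), PV):
  t = 0.5000: CF_t = 30.500000, DF = 0.961538, PV = 29.326923
  t = 1.0000: CF_t = 30.500000, DF = 0.924556, PV = 28.198964
  t = 1.5000: CF_t = 30.500000, DF = 0.888996, PV = 27.114389
  t = 2.0000: CF_t = 30.500000, DF = 0.854804, PV = 26.071528
  t = 2.5000: CF_t = 30.500000, DF = 0.821927, PV = 25.068777
  t = 3.0000: CF_t = 1030.500000, DF = 0.790315, PV = 814.419119
Price P = sum_t PV_t = 950.199700


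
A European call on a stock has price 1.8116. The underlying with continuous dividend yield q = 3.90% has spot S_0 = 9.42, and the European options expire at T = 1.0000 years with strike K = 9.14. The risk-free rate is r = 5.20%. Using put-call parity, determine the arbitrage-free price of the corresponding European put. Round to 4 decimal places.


Answer: Put price = 1.4288

Derivation:
Put-call parity: C - P = S_0 * exp(-qT) - K * exp(-rT).
S_0 * exp(-qT) = 9.4200 * 0.96175071 = 9.05969168
K * exp(-rT) = 9.1400 * 0.94932887 = 8.67686584
P = C - S*exp(-qT) + K*exp(-rT)
P = 1.8116 - 9.05969168 + 8.67686584 = 1.4288


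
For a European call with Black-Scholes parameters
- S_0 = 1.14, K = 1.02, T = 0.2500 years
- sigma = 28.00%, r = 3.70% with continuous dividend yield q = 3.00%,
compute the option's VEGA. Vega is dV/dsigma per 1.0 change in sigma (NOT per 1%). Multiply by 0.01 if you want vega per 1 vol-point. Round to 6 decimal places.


Answer: Vega = 0.153647

Derivation:
d1 = 0.8769688222; d2 = 0.7369688222
phi(d1) = 0.2715862010; exp(-qT) = 0.9925280548; exp(-rT) = 0.9907926496
Vega = S * exp(-qT) * phi(d1) * sqrt(T) = 1.1400 * 0.9925280548 * 0.2715862010 * 0.5000000000 = 0.153647


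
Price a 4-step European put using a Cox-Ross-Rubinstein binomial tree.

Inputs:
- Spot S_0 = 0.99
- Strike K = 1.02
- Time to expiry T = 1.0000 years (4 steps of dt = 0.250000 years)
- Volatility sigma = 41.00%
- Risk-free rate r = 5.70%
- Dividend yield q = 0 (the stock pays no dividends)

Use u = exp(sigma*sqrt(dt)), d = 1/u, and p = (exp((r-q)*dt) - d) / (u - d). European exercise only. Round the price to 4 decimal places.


Answer: Price = V(0,0) = 0.1411

Derivation:
dt = T/N = 0.250000
u = exp(sigma*sqrt(dt)) = 1.227525; d = 1/u = 0.814647
p = (exp((r-q)*dt) - d) / (u - d) = 0.483690
Discount per step: exp(-r*dt) = 0.985851
Stock lattice S(k, i) with i counting down-moves:
  k=0: S(0,0) = 0.9900
  k=1: S(1,0) = 1.2152; S(1,1) = 0.8065
  k=2: S(2,0) = 1.4917; S(2,1) = 0.9900; S(2,2) = 0.6570
  k=3: S(3,0) = 1.8312; S(3,1) = 1.2152; S(3,2) = 0.8065; S(3,3) = 0.5352
  k=4: S(4,0) = 2.2478; S(4,1) = 1.4917; S(4,2) = 0.9900; S(4,3) = 0.6570; S(4,4) = 0.4360
Terminal payoffs V(N, i) = max(K - S_T, 0):
  V(4,0) = 0.000000; V(4,1) = 0.000000; V(4,2) = 0.030000; V(4,3) = 0.362986; V(4,4) = 0.583973
Backward induction: V(k, i) = exp(-r*dt) * [p * V(k+1, i) + (1-p) * V(k+1, i+1)].
  V(3,0) = exp(-r*dt) * [p*0.000000 + (1-p)*0.000000] = 0.000000
  V(3,1) = exp(-r*dt) * [p*0.000000 + (1-p)*0.030000] = 0.015270
  V(3,2) = exp(-r*dt) * [p*0.030000 + (1-p)*0.362986] = 0.199067
  V(3,3) = exp(-r*dt) * [p*0.362986 + (1-p)*0.583973] = 0.470334
  V(2,0) = exp(-r*dt) * [p*0.000000 + (1-p)*0.015270] = 0.007773
  V(2,1) = exp(-r*dt) * [p*0.015270 + (1-p)*0.199067] = 0.108608
  V(2,2) = exp(-r*dt) * [p*0.199067 + (1-p)*0.470334] = 0.334327
  V(1,0) = exp(-r*dt) * [p*0.007773 + (1-p)*0.108608] = 0.058988
  V(1,1) = exp(-r*dt) * [p*0.108608 + (1-p)*0.334327] = 0.221963
  V(0,0) = exp(-r*dt) * [p*0.058988 + (1-p)*0.221963] = 0.141109


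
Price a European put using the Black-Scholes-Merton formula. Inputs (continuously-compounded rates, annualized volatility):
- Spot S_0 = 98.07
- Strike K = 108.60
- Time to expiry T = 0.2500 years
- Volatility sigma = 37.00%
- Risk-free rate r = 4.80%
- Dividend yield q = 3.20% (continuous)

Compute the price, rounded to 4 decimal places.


Answer: Price = 13.5767

Derivation:
d1 = (ln(S/K) + (r - q + 0.5*sigma^2) * T) / (sigma * sqrt(T)) = -0.43717512
d2 = d1 - sigma * sqrt(T) = -0.62217512
exp(-rT) = 0.98807171; exp(-qT) = 0.99203191
P = K * exp(-rT) * N(-d2) - S_0 * exp(-qT) * N(-d1)
N(-d1) = 0.66900783; N(-d2) = 0.73308664
P = 108.6000 * 0.98807171 * 0.73308664 - 98.0700 * 0.99203191 * 0.66900783 = 13.5767


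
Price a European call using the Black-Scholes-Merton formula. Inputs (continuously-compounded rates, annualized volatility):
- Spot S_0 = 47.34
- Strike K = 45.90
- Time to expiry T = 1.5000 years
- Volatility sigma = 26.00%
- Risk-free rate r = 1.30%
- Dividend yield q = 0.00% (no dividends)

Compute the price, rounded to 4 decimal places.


d1 = (ln(S/K) + (r - q + 0.5*sigma^2) * T) / (sigma * sqrt(T)) = 0.31746168
d2 = d1 - sigma * sqrt(T) = -0.00097199
exp(-rT) = 0.98068890; exp(-qT) = 1.00000000
C = S_0 * exp(-qT) * N(d1) - K * exp(-rT) * N(d2)
N(d1) = 0.62455334; N(d2) = 0.49961223
C = 47.3400 * 1.00000000 * 0.62455334 - 45.9000 * 0.98068890 * 0.49961223 = 7.0770

Answer: Price = 7.0770


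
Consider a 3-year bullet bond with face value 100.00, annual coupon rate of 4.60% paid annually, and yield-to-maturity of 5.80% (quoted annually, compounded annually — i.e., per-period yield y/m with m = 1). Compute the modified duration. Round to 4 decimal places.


Answer: Modified duration = 2.7105

Derivation:
Coupon per period c = face * coupon_rate / m = 4.600000
Periods per year m = 1; per-period yield y/m = 0.058000
Number of cashflows N = 3
Cashflows (t years, CF_t, discount factor 1/(1+y/m)^(m*t), PV):
  t = 1.0000: CF_t = 4.600000, DF = 0.945180, PV = 4.347826
  t = 2.0000: CF_t = 4.600000, DF = 0.893364, PV = 4.109476
  t = 3.0000: CF_t = 104.600000, DF = 0.844390, PV = 88.323177
Price P = sum_t PV_t = 96.780479
First compute Macaulay numerator sum_t t * PV_t:
  t * PV_t at t = 1.0000: 4.347826
  t * PV_t at t = 2.0000: 8.218953
  t * PV_t at t = 3.0000: 264.969530
Macaulay duration D = 277.536309 / 96.780479 = 2.867689
Modified duration = D / (1 + y/m) = 2.867689 / (1 + 0.058000) = 2.710481


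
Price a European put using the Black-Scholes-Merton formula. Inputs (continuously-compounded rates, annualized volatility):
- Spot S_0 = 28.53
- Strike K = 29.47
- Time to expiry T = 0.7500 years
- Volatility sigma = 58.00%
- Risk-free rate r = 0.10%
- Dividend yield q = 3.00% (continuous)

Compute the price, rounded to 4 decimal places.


d1 = (ln(S/K) + (r - q + 0.5*sigma^2) * T) / (sigma * sqrt(T)) = 0.14330902
d2 = d1 - sigma * sqrt(T) = -0.35898571
exp(-rT) = 0.99925028; exp(-qT) = 0.97775124
P = K * exp(-rT) * N(-d2) - S_0 * exp(-qT) * N(-d1)
N(-d1) = 0.44302306; N(-d2) = 0.64019711
P = 29.4700 * 0.99925028 * 0.64019711 - 28.5300 * 0.97775124 * 0.44302306 = 6.4942

Answer: Price = 6.4942


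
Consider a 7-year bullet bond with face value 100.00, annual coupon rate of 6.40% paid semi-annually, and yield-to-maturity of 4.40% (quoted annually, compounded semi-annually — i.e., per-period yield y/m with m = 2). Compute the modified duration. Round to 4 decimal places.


Coupon per period c = face * coupon_rate / m = 3.200000
Periods per year m = 2; per-period yield y/m = 0.022000
Number of cashflows N = 14
Cashflows (t years, CF_t, discount factor 1/(1+y/m)^(m*t), PV):
  t = 0.5000: CF_t = 3.200000, DF = 0.978474, PV = 3.131115
  t = 1.0000: CF_t = 3.200000, DF = 0.957411, PV = 3.063714
  t = 1.5000: CF_t = 3.200000, DF = 0.936801, PV = 2.997763
  t = 2.0000: CF_t = 3.200000, DF = 0.916635, PV = 2.933232
  t = 2.5000: CF_t = 3.200000, DF = 0.896903, PV = 2.870090
  t = 3.0000: CF_t = 3.200000, DF = 0.877596, PV = 2.808307
  t = 3.5000: CF_t = 3.200000, DF = 0.858704, PV = 2.747854
  t = 4.0000: CF_t = 3.200000, DF = 0.840220, PV = 2.688703
  t = 4.5000: CF_t = 3.200000, DF = 0.822133, PV = 2.630825
  t = 5.0000: CF_t = 3.200000, DF = 0.804435, PV = 2.574192
  t = 5.5000: CF_t = 3.200000, DF = 0.787119, PV = 2.518779
  t = 6.0000: CF_t = 3.200000, DF = 0.770175, PV = 2.464559
  t = 6.5000: CF_t = 3.200000, DF = 0.753596, PV = 2.411506
  t = 7.0000: CF_t = 103.200000, DF = 0.737373, PV = 76.096933
Price P = sum_t PV_t = 111.937573
First compute Macaulay numerator sum_t t * PV_t:
  t * PV_t at t = 0.5000: 1.565558
  t * PV_t at t = 1.0000: 3.063714
  t * PV_t at t = 1.5000: 4.496644
  t * PV_t at t = 2.0000: 5.866464
  t * PV_t at t = 2.5000: 7.175225
  t * PV_t at t = 3.0000: 8.424921
  t * PV_t at t = 3.5000: 9.617490
  t * PV_t at t = 4.0000: 10.754812
  t * PV_t at t = 4.5000: 11.838711
  t * PV_t at t = 5.0000: 12.870962
  t * PV_t at t = 5.5000: 13.853286
  t * PV_t at t = 6.0000: 14.787354
  t * PV_t at t = 6.5000: 15.674788
  t * PV_t at t = 7.0000: 532.678534
Macaulay duration D = 652.668465 / 111.937573 = 5.830647
Modified duration = D / (1 + y/m) = 5.830647 / (1 + 0.022000) = 5.705134

Answer: Modified duration = 5.7051


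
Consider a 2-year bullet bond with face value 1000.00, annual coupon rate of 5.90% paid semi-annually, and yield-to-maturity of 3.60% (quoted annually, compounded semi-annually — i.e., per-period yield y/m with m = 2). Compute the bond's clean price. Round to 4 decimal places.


Coupon per period c = face * coupon_rate / m = 29.500000
Periods per year m = 2; per-period yield y/m = 0.018000
Number of cashflows N = 4
Cashflows (t years, CF_t, discount factor 1/(1+y/m)^(m*t), PV):
  t = 0.5000: CF_t = 29.500000, DF = 0.982318, PV = 28.978389
  t = 1.0000: CF_t = 29.500000, DF = 0.964949, PV = 28.466001
  t = 1.5000: CF_t = 29.500000, DF = 0.947887, PV = 27.962673
  t = 2.0000: CF_t = 1029.500000, DF = 0.931127, PV = 958.595176
Price P = sum_t PV_t = 1044.002238

Answer: Price = 1044.0022


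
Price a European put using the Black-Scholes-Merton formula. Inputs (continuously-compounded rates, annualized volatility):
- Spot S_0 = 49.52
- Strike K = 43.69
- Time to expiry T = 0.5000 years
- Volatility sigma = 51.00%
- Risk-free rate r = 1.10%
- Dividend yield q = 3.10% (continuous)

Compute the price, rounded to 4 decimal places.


d1 = (ln(S/K) + (r - q + 0.5*sigma^2) * T) / (sigma * sqrt(T)) = 0.49991724
d2 = d1 - sigma * sqrt(T) = 0.13929279
exp(-rT) = 0.99451510; exp(-qT) = 0.98461951
P = K * exp(-rT) * N(-d2) - S_0 * exp(-qT) * N(-d1)
N(-d1) = 0.30856667; N(-d2) = 0.44460940
P = 43.6900 * 0.99451510 * 0.44460940 - 49.5200 * 0.98461951 * 0.30856667 = 4.2732

Answer: Price = 4.2732


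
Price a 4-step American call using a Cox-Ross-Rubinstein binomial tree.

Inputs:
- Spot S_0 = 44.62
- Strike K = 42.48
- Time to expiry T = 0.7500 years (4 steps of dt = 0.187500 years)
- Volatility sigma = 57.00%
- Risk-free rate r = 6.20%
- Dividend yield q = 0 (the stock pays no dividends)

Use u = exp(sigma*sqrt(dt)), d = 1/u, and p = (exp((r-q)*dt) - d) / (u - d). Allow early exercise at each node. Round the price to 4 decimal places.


dt = T/N = 0.187500
u = exp(sigma*sqrt(dt)) = 1.279945; d = 1/u = 0.781283
p = (exp((r-q)*dt) - d) / (u - d) = 0.462055
Discount per step: exp(-r*dt) = 0.988442
Stock lattice S(k, i) with i counting down-moves:
  k=0: S(0,0) = 44.6200
  k=1: S(1,0) = 57.1112; S(1,1) = 34.8609
  k=2: S(2,0) = 73.0991; S(2,1) = 44.6200; S(2,2) = 27.2362
  k=3: S(3,0) = 93.5629; S(3,1) = 57.1112; S(3,2) = 34.8609; S(3,3) = 21.2792
  k=4: S(4,0) = 119.7554; S(4,1) = 73.0991; S(4,2) = 44.6200; S(4,3) = 27.2362; S(4,4) = 16.6251
Terminal payoffs V(N, i) = max(S_T - K, 0):
  V(4,0) = 77.275378; V(4,1) = 30.619145; V(4,2) = 2.140000; V(4,3) = 0.000000; V(4,4) = 0.000000
Backward induction: V(k, i) = exp(-r*dt) * [p * V(k+1, i) + (1-p) * V(k+1, i+1)]; then take max(V_cont, immediate exercise) for American.
  V(3,0) = exp(-r*dt) * [p*77.275378 + (1-p)*30.619145] = 51.573868; exercise = 51.082897; V(3,0) = max -> 51.573868
  V(3,1) = exp(-r*dt) * [p*30.619145 + (1-p)*2.140000] = 15.122124; exercise = 14.631153; V(3,1) = max -> 15.122124
  V(3,2) = exp(-r*dt) * [p*2.140000 + (1-p)*0.000000] = 0.977370; exercise = 0.000000; V(3,2) = max -> 0.977370
  V(3,3) = exp(-r*dt) * [p*0.000000 + (1-p)*0.000000] = 0.000000; exercise = 0.000000; V(3,3) = max -> 0.000000
  V(2,0) = exp(-r*dt) * [p*51.573868 + (1-p)*15.122124] = 31.595412; exercise = 30.619145; V(2,0) = max -> 31.595412
  V(2,1) = exp(-r*dt) * [p*15.122124 + (1-p)*0.977370] = 7.426198; exercise = 2.140000; V(2,1) = max -> 7.426198
  V(2,2) = exp(-r*dt) * [p*0.977370 + (1-p)*0.000000] = 0.446380; exercise = 0.000000; V(2,2) = max -> 0.446380
  V(1,0) = exp(-r*dt) * [p*31.595412 + (1-p)*7.426198] = 18.378815; exercise = 14.631153; V(1,0) = max -> 18.378815
  V(1,1) = exp(-r*dt) * [p*7.426198 + (1-p)*0.446380] = 3.629010; exercise = 0.000000; V(1,1) = max -> 3.629010
  V(0,0) = exp(-r*dt) * [p*18.378815 + (1-p)*3.629010] = 10.323527; exercise = 2.140000; V(0,0) = max -> 10.323527

Answer: Price = V(0,0) = 10.3235


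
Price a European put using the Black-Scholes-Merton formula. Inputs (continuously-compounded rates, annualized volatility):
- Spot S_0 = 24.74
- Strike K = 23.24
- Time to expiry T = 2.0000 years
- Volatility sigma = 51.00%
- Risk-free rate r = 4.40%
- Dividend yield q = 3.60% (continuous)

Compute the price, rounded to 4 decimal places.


Answer: Price = 5.4042

Derivation:
d1 = (ln(S/K) + (r - q + 0.5*sigma^2) * T) / (sigma * sqrt(T)) = 0.46952782
d2 = d1 - sigma * sqrt(T) = -0.25172109
exp(-rT) = 0.91576088; exp(-qT) = 0.93053090
P = K * exp(-rT) * N(-d2) - S_0 * exp(-qT) * N(-d1)
N(-d1) = 0.31934620; N(-d2) = 0.59937167
P = 23.2400 * 0.91576088 * 0.59937167 - 24.7400 * 0.93053090 * 0.31934620 = 5.4042


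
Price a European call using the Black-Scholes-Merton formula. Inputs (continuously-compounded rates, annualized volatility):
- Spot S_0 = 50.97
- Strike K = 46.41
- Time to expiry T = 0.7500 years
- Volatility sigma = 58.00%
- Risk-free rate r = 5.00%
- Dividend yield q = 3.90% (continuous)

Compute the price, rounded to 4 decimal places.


d1 = (ln(S/K) + (r - q + 0.5*sigma^2) * T) / (sigma * sqrt(T)) = 0.45416019
d2 = d1 - sigma * sqrt(T) = -0.04813455
exp(-rT) = 0.96319442; exp(-qT) = 0.97117364
C = S_0 * exp(-qT) * N(d1) - K * exp(-rT) * N(d2)
N(d1) = 0.67514323; N(d2) = 0.48080451
C = 50.9700 * 0.97117364 * 0.67514323 - 46.4100 * 0.96319442 * 0.48080451 = 11.9272

Answer: Price = 11.9272


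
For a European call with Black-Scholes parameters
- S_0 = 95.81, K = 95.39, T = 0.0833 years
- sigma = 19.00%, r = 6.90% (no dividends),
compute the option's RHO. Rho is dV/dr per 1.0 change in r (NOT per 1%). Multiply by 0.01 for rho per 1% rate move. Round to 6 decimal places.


d1 = 0.2123477356; d2 = 0.1575104308
phi(d1) = 0.3900484512; exp(-qT) = 1.0000000000; exp(-rT) = 0.9942687864
N(d2) = 0.5625787060
Rho = K*T*exp(-rT)*N(d2) = 95.3900 * 0.0833 * 0.9942687864 * 0.5625787060 = 4.444623

Answer: Rho = 4.444623


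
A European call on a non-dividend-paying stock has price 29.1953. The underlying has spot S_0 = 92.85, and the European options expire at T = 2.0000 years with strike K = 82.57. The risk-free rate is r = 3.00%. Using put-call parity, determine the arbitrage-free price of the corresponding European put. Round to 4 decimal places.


Put-call parity: C - P = S_0 * exp(-qT) - K * exp(-rT).
S_0 * exp(-qT) = 92.8500 * 1.00000000 = 92.85000000
K * exp(-rT) = 82.5700 * 0.94176453 = 77.76149754
P = C - S*exp(-qT) + K*exp(-rT)
P = 29.1953 - 92.85000000 + 77.76149754 = 14.1068

Answer: Put price = 14.1068
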